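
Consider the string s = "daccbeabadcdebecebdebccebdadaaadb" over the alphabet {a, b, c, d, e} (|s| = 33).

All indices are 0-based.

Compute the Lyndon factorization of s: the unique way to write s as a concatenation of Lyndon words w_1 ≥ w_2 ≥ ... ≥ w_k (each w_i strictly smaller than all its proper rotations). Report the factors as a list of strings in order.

["d", "accbe", "abadcdebecebdebccebdad", "aaadb"]

emit factor 1: 'd' (i=0, period=1)
emit factor 2: 'accbe' (i=1, period=5)
emit factor 3: 'abadcdebecebdebccebdad' (i=6, period=22)
emit factor 4: 'aaadb' (i=28, period=5)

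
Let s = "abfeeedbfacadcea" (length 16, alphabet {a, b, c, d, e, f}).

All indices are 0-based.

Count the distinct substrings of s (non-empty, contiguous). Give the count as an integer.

124

rank | idx | suffix
   0 |  15 | a
   1 |   0 | abfeeedbfacadcea
   2 |   9 | acadcea
   3 |  11 | adcea
   4 |   7 | bfacadcea
   5 |   1 | bfeeedbfacadcea
   6 |  10 | cadcea
   7 |  13 | cea
   8 |   6 | dbfacadcea
   9 |  12 | dcea
  10 |  14 | ea
  11 |   5 | edbfacadcea
  12 |   4 | eedbfacadcea
  13 |   3 | eeedbfacadcea
  14 |   8 | facadcea
  15 |   2 | feeedbfacadcea

SA = [15, 0, 9, 11, 7, 1, 10, 13, 6, 12, 14, 5, 4, 3, 8, 2]
i: (SA[i-1],SA[i]) lcp shared
  1: (15,0) 1 'a'
  2: (0,9) 1 'a'
  3: (9,11) 1 'a'
  4: (11,7) 0 ''
  5: (7,1) 2 'bf'
  6: (1,10) 0 ''
  7: (10,13) 1 'c'
  8: (13,6) 0 ''
  9: (6,12) 1 'd'
  10: (12,14) 0 ''
  11: (14,5) 1 'e'
  12: (5,4) 1 'e'
  13: (4,3) 2 'ee'
  14: (3,8) 0 ''
  15: (8,2) 1 'f'

n(n+1)/2 = 16·17/2 = 136
Σ LCP = 0 + 1 + 1 + 1 + 0 + 2 + 0 + 1 + 0 + 1 + 0 + 1 + 1 + 2 + 0 + 1 = 12
distinct = 136 − 12 = 124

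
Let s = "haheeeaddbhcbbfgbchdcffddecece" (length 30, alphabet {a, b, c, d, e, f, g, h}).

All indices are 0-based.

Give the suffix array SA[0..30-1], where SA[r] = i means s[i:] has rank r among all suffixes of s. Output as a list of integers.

[6, 1, 12, 16, 13, 9, 11, 28, 26, 20, 17, 8, 19, 7, 23, 24, 29, 5, 27, 25, 4, 3, 22, 21, 14, 15, 0, 10, 18, 2]

sorted suffixes:
  #0 SA[0]=6  'addbhcbbfgbchdcffddecece'
  #1 SA[1]=1  'aheeeaddbhcbbfgbchdcffddecece'
  #2 SA[2]=12  'bbfgbchdcffddecece'
  #3 SA[3]=16  'bchdcffddecece'
  #4 SA[4]=13  'bfgbchdcffddecece'
  #5 SA[5]=9  'bhcbbfgbchdcffddecece'
  #6 SA[6]=11  'cbbfgbchdcffddecece'
  #7 SA[7]=28  'ce'
  #8 SA[8]=26  'cece'
  #9 SA[9]=20  'cffddecece'
  #10 SA[10]=17  'chdcffddecece'
  #11 SA[11]=8  'dbhcbbfgbchdcffddecece'
  #12 SA[12]=19  'dcffddecece'
  #13 SA[13]=7  'ddbhcbbfgbchdcffddecece'
  #14 SA[14]=23  'ddecece'
  #15 SA[15]=24  'decece'
  #16 SA[16]=29  'e'
  #17 SA[17]=5  'eaddbhcbbfgbchdcffddecece'
  #18 SA[18]=27  'ece'
  #19 SA[19]=25  'ecece'
  #20 SA[20]=4  'eeaddbhcbbfgbchdcffddecece'
  #21 SA[21]=3  'eeeaddbhcbbfgbchdcffddecece'
  #22 SA[22]=22  'fddecece'
  #23 SA[23]=21  'ffddecece'
  #24 SA[24]=14  'fgbchdcffddecece'
  #25 SA[25]=15  'gbchdcffddecece'
  #26 SA[26]=0  'haheeeaddbhcbbfgbchdcffddecece'
  #27 SA[27]=10  'hcbbfgbchdcffddecece'
  #28 SA[28]=18  'hdcffddecece'
  #29 SA[29]=2  'heeeaddbhcbbfgbchdcffddecece'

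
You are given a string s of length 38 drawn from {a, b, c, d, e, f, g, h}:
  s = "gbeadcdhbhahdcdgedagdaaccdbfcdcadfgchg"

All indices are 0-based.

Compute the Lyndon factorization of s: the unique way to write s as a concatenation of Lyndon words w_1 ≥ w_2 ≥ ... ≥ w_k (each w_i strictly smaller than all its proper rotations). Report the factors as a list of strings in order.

emit factor 1: 'g' (i=0, period=1)
emit factor 2: 'be' (i=1, period=2)
emit factor 3: 'adcdhbhahdcdgedagd' (i=3, period=18)
emit factor 4: 'aaccdbfcdcadfgchg' (i=21, period=17)

["g", "be", "adcdhbhahdcdgedagd", "aaccdbfcdcadfgchg"]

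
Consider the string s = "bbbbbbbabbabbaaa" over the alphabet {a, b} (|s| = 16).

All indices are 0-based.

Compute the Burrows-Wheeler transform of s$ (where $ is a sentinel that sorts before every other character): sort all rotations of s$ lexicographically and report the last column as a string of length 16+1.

rank  rotation           last
    0  $bbbbbbbabbabbaaa  a
    1  a$bbbbbbbabbabbaa  a
    2  aa$bbbbbbbabbabba  a
    3  aaa$bbbbbbbabbabb  b
    4  abbaaa$bbbbbbbabb  b
    5  abbabbaaa$bbbbbbb  b
    6  baaa$bbbbbbbabbab  b
    7  babbaaa$bbbbbbbab  b
    8  babbabbaaa$bbbbbb  b
    9  bbaaa$bbbbbbbabba  a
   10  bbabbaaa$bbbbbbba  a
   11  bbabbabbaaa$bbbbb  b
   12  bbbabbabbaaa$bbbb  b
   13  bbbbabbabbaaa$bbb  b
   14  bbbbbabbabbaaa$bb  b
   15  bbbbbbabbabbaaa$b  b
   16  bbbbbbbabbabbaaa$  $

aaabbbbbbaabbbbb$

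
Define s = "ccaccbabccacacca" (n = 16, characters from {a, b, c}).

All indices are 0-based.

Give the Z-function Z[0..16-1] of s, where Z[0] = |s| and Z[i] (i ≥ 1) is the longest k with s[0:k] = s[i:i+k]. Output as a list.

[16, 1, 0, 2, 1, 0, 0, 0, 4, 1, 0, 1, 0, 3, 1, 0]

Z[0]=16
i=1: outside box; Z[1]=1 grow→box=[1,2)
i=2: outside box; Z[2]=0
i=3: outside box; Z[3]=2 grow→box=[3,5)
i=4: min(r-i=1, Z[1]=1)=1; Z[4]=1
i=5: outside box; Z[5]=0
i=6: outside box; Z[6]=0
i=7: outside box; Z[7]=0
i=8: outside box; Z[8]=4 grow→box=[8,12)
i=9: min(r-i=3, Z[1]=1)=1; Z[9]=1
i=10: min(r-i=2, Z[2]=0)=0; Z[10]=0
i=11: min(r-i=1, Z[3]=2)=1; Z[11]=1
i=12: outside box; Z[12]=0
i=13: outside box; Z[13]=3 grow→box=[13,16)
i=14: min(r-i=2, Z[1]=1)=1; Z[14]=1
i=15: min(r-i=1, Z[2]=0)=0; Z[15]=0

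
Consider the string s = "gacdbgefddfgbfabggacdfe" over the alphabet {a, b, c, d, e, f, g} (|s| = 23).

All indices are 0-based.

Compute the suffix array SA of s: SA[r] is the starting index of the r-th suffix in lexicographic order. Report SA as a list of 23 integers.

[14, 1, 18, 12, 4, 15, 2, 19, 3, 8, 20, 9, 22, 6, 13, 7, 21, 10, 0, 17, 11, 5, 16]

sorted suffixes:
  #0 SA[0]=14  'abggacdfe'
  #1 SA[1]=1  'acdbgefddfgbfabggacdfe'
  #2 SA[2]=18  'acdfe'
  #3 SA[3]=12  'bfabggacdfe'
  #4 SA[4]=4  'bgefddfgbfabggacdfe'
  #5 SA[5]=15  'bggacdfe'
  #6 SA[6]=2  'cdbgefddfgbfabggacdfe'
  #7 SA[7]=19  'cdfe'
  #8 SA[8]=3  'dbgefddfgbfabggacdfe'
  #9 SA[9]=8  'ddfgbfabggacdfe'
  #10 SA[10]=20  'dfe'
  #11 SA[11]=9  'dfgbfabggacdfe'
  #12 SA[12]=22  'e'
  #13 SA[13]=6  'efddfgbfabggacdfe'
  #14 SA[14]=13  'fabggacdfe'
  #15 SA[15]=7  'fddfgbfabggacdfe'
  #16 SA[16]=21  'fe'
  #17 SA[17]=10  'fgbfabggacdfe'
  #18 SA[18]=0  'gacdbgefddfgbfabggacdfe'
  #19 SA[19]=17  'gacdfe'
  #20 SA[20]=11  'gbfabggacdfe'
  #21 SA[21]=5  'gefddfgbfabggacdfe'
  #22 SA[22]=16  'ggacdfe'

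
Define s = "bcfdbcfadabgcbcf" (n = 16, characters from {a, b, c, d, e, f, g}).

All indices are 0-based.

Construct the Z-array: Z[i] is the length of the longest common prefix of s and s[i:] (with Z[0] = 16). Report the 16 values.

[16, 0, 0, 0, 3, 0, 0, 0, 0, 0, 1, 0, 0, 3, 0, 0]

Z[0]=16
i=1: i≥r, start 0; Z[1]=0
i=2: i≥r, start 0; Z[2]=0
i=3: i≥r, start 0; Z[3]=0
i=4: i≥r, start 0; Z[4]=3 extend→box=[4,7)
i=5: min(r-i=2, Z[1]=0)=0; Z[5]=0
i=6: min(r-i=1, Z[2]=0)=0; Z[6]=0
i=7: i≥r, start 0; Z[7]=0
i=8: i≥r, start 0; Z[8]=0
i=9: i≥r, start 0; Z[9]=0
i=10: i≥r, start 0; Z[10]=1 extend→box=[10,11)
i=11: i≥r, start 0; Z[11]=0
i=12: i≥r, start 0; Z[12]=0
i=13: i≥r, start 0; Z[13]=3 extend→box=[13,16)
i=14: min(r-i=2, Z[1]=0)=0; Z[14]=0
i=15: min(r-i=1, Z[2]=0)=0; Z[15]=0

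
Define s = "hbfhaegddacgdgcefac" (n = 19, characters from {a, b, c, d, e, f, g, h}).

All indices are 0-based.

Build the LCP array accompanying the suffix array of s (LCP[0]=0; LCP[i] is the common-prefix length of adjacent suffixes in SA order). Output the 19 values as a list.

[0, 2, 1, 0, 0, 1, 1, 0, 1, 1, 0, 1, 0, 1, 0, 1, 2, 0, 1]

sorted suffixes:
  #0 SA[0]=17  'ac'
  #1 SA[1]=9  'acgdgcefac'
  #2 SA[2]=4  'aegddacgdgcefac'
  #3 SA[3]=1  'bfhaegddacgdgcefac'
  #4 SA[4]=18  'c'
  #5 SA[5]=14  'cefac'
  #6 SA[6]=10  'cgdgcefac'
  #7 SA[7]=8  'dacgdgcefac'
  #8 SA[8]=7  'ddacgdgcefac'
  #9 SA[9]=12  'dgcefac'
  #10 SA[10]=15  'efac'
  #11 SA[11]=5  'egddacgdgcefac'
  #12 SA[12]=16  'fac'
  #13 SA[13]=2  'fhaegddacgdgcefac'
  #14 SA[14]=13  'gcefac'
  #15 SA[15]=6  'gddacgdgcefac'
  #16 SA[16]=11  'gdgcefac'
  #17 SA[17]=3  'haegddacgdgcefac'
  #18 SA[18]=0  'hbfhaegddacgdgcefac'

SA = [17, 9, 4, 1, 18, 14, 10, 8, 7, 12, 15, 5, 16, 2, 13, 6, 11, 3, 0]
rank  pair      lcp
   1  s[17:],s[9:]  2  'ac'
   2  s[9:],s[4:]  1  'a'
   3  s[4:],s[1:]  0  ''
   4  s[1:],s[18:]  0  ''
   5  s[18:],s[14:]  1  'c'
   6  s[14:],s[10:]  1  'c'
   7  s[10:],s[8:]  0  ''
   8  s[8:],s[7:]  1  'd'
   9  s[7:],s[12:]  1  'd'
  10  s[12:],s[15:]  0  ''
  11  s[15:],s[5:]  1  'e'
  12  s[5:],s[16:]  0  ''
  13  s[16:],s[2:]  1  'f'
  14  s[2:],s[13:]  0  ''
  15  s[13:],s[6:]  1  'g'
  16  s[6:],s[11:]  2  'gd'
  17  s[11:],s[3:]  0  ''
  18  s[3:],s[0:]  1  'h'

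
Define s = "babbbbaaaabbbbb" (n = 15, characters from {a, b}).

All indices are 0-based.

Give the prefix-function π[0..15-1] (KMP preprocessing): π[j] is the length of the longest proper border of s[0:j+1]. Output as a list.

π[0] = 0
j=1 s[j]='a': π[1]=0 (border '')
j=2 s[j]='b': π[2]=1 (border 'b')
j=3 s[j]='b': k: 1→0; π[3]=1 (border 'b')
j=4 s[j]='b': k: 1→0; π[4]=1 (border 'b')
j=5 s[j]='b': k: 1→0; π[5]=1 (border 'b')
j=6 s[j]='a': π[6]=2 (border 'ba')
j=7 s[j]='a': k: 2→0; π[7]=0 (border '')
j=8 s[j]='a': π[8]=0 (border '')
j=9 s[j]='a': π[9]=0 (border '')
j=10 s[j]='b': π[10]=1 (border 'b')
j=11 s[j]='b': k: 1→0; π[11]=1 (border 'b')
j=12 s[j]='b': k: 1→0; π[12]=1 (border 'b')
j=13 s[j]='b': k: 1→0; π[13]=1 (border 'b')
j=14 s[j]='b': k: 1→0; π[14]=1 (border 'b')

[0, 0, 1, 1, 1, 1, 2, 0, 0, 0, 1, 1, 1, 1, 1]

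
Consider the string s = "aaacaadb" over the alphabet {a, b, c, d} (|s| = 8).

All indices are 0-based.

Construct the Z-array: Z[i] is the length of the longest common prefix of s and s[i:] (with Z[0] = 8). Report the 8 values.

Z[0]=8
i=1: outside box; Z[1]=2 scan→box=[1,3)
i=2: min(r-i=1, Z[1]=2)=1; Z[2]=1
i=3: outside box; Z[3]=0
i=4: outside box; Z[4]=2 scan→box=[4,6)
i=5: min(r-i=1, Z[1]=2)=1; Z[5]=1
i=6: outside box; Z[6]=0
i=7: outside box; Z[7]=0

[8, 2, 1, 0, 2, 1, 0, 0]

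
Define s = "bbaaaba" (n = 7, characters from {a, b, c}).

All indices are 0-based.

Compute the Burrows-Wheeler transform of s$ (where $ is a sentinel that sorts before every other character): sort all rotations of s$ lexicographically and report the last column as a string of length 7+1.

rank  rotation  last
    0  $bbaaaba  a
    1  a$bbaaab  b
    2  aaaba$bb  b
    3  aaba$bba  a
    4  aba$bbaa  a
    5  ba$bbaaa  a
    6  baaaba$b  b
    7  bbaaaba$  $

abbaaab$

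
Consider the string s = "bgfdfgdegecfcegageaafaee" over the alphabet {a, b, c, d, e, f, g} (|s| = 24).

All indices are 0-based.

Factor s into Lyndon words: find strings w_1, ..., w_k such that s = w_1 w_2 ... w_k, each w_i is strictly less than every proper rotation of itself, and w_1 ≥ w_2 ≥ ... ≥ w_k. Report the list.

["bgfdfgdegecfceg", "age", "aafaee"]

emit factor 1: 'bgfdfgdegecfceg' (i=0, period=15)
emit factor 2: 'age' (i=15, period=3)
emit factor 3: 'aafaee' (i=18, period=6)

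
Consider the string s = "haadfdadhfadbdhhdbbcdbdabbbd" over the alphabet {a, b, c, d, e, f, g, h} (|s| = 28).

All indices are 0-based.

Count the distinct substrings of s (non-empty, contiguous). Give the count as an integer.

rank | idx | suffix
   0 |   1 | aadfdadhfadbdhhdbbcdbdabbbd
   1 |  23 | abbbd
   2 |  10 | adbdhhdbbcdbdabbbd
   3 |   2 | adfdadhfadbdhhdbbcdbdabbbd
   4 |   6 | adhfadbdhhdbbcdbdabbbd
   5 |  24 | bbbd
   6 |  17 | bbcdbdabbbd
   7 |  25 | bbd
   8 |  18 | bcdbdabbbd
   9 |  26 | bd
  10 |  21 | bdabbbd
  11 |  12 | bdhhdbbcdbdabbbd
  12 |  19 | cdbdabbbd
  13 |  27 | d
  14 |  22 | dabbbd
  15 |   5 | dadhfadbdhhdbbcdbdabbbd
  16 |  16 | dbbcdbdabbbd
  17 |  20 | dbdabbbd
  18 |  11 | dbdhhdbbcdbdabbbd
  19 |   3 | dfdadhfadbdhhdbbcdbdabbbd
  20 |   7 | dhfadbdhhdbbcdbdabbbd
  21 |  13 | dhhdbbcdbdabbbd
  22 |   9 | fadbdhhdbbcdbdabbbd
  23 |   4 | fdadhfadbdhhdbbcdbdabbbd
  24 |   0 | haadfdadhfadbdhhdbbcdbdabbbd
  25 |  15 | hdbbcdbdabbbd
  26 |   8 | hfadbdhhdbbcdbdabbbd
  27 |  14 | hhdbbcdbdabbbd

SA = [1, 23, 10, 2, 6, 24, 17, 25, 18, 26, 21, 12, 19, 27, 22, 5, 16, 20, 11, 3, 7, 13, 9, 4, 0, 15, 8, 14]
i: (SA[i-1],SA[i]) lcp shared
  1: (1,23) 1 'a'
  2: (23,10) 1 'a'
  3: (10,2) 2 'ad'
  4: (2,6) 2 'ad'
  5: (6,24) 0 ''
  6: (24,17) 2 'bb'
  7: (17,25) 2 'bb'
  8: (25,18) 1 'b'
  9: (18,26) 1 'b'
  10: (26,21) 2 'bd'
  11: (21,12) 2 'bd'
  12: (12,19) 0 ''
  13: (19,27) 0 ''
  14: (27,22) 1 'd'
  15: (22,5) 2 'da'
  16: (5,16) 1 'd'
  17: (16,20) 2 'db'
  18: (20,11) 3 'dbd'
  19: (11,3) 1 'd'
  20: (3,7) 1 'd'
  21: (7,13) 2 'dh'
  22: (13,9) 0 ''
  23: (9,4) 1 'f'
  24: (4,0) 0 ''
  25: (0,15) 1 'h'
  26: (15,8) 1 'h'
  27: (8,14) 1 'h'

n(n+1)/2 = 28·29/2 = 406
Σ LCP = 0 + 1 + 1 + 2 + 2 + 0 + 2 + 2 + 1 + 1 + 2 + 2 + 0 + 0 + 1 + 2 + 1 + 2 + 3 + 1 + 1 + 2 + 0 + 1 + 0 + 1 + 1 + 1 = 33
distinct = 406 − 33 = 373

373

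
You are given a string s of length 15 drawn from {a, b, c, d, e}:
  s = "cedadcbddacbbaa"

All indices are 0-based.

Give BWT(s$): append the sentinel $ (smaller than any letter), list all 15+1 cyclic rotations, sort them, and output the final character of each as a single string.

rank  rotation          last
    0  $cedadcbddacbbaa  a
    1  a$cedadcbddacbba  a
    2  aa$cedadcbddacbb  b
    3  acbbaa$cedadcbdd  d
    4  adcbddacbbaa$ced  d
    5  baa$cedadcbddacb  b
    6  bbaa$cedadcbddac  c
    7  bddacbbaa$cedadc  c
    8  cbbaa$cedadcbdda  a
    9  cbddacbbaa$cedad  d
   10  cedadcbddacbbaa$  $
   11  dacbbaa$cedadcbd  d
   12  dadcbddacbbaa$ce  e
   13  dcbddacbbaa$ceda  a
   14  ddacbbaa$cedadcb  b
   15  edadcbddacbbaa$c  c

aabddbccad$deabc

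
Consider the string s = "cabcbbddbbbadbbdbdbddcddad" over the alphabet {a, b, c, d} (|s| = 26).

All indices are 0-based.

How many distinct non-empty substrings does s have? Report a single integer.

311

sorted suffixes:
  #0 SA[0]=1  'abcbbddbbbadbbdbdbddcddad'
  #1 SA[1]=24  'ad'
  #2 SA[2]=11  'adbbdbdbddcddad'
  #3 SA[3]=10  'badbbdbdbddcddad'
  #4 SA[4]=9  'bbadbbdbdbddcddad'
  #5 SA[5]=8  'bbbadbbdbdbddcddad'
  #6 SA[6]=13  'bbdbdbddcddad'
  #7 SA[7]=4  'bbddbbbadbbdbdbddcddad'
  #8 SA[8]=2  'bcbbddbbbadbbdbdbddcddad'
  #9 SA[9]=14  'bdbdbddcddad'
  #10 SA[10]=16  'bdbddcddad'
  #11 SA[11]=5  'bddbbbadbbdbdbddcddad'
  #12 SA[12]=18  'bddcddad'
  #13 SA[13]=0  'cabcbbddbbbadbbdbdbddcddad'
  #14 SA[14]=3  'cbbddbbbadbbdbdbddcddad'
  #15 SA[15]=21  'cddad'
  #16 SA[16]=25  'd'
  #17 SA[17]=23  'dad'
  #18 SA[18]=7  'dbbbadbbdbdbddcddad'
  #19 SA[19]=12  'dbbdbdbddcddad'
  #20 SA[20]=15  'dbdbddcddad'
  #21 SA[21]=17  'dbddcddad'
  #22 SA[22]=20  'dcddad'
  #23 SA[23]=22  'ddad'
  #24 SA[24]=6  'ddbbbadbbdbdbddcddad'
  #25 SA[25]=19  'ddcddad'

SA = [1, 24, 11, 10, 9, 8, 13, 4, 2, 14, 16, 5, 18, 0, 3, 21, 25, 23, 7, 12, 15, 17, 20, 22, 6, 19]
i: (SA[i-1],SA[i]) lcp shared
  1: (1,24) 1 'a'
  2: (24,11) 2 'ad'
  3: (11,10) 0 ''
  4: (10,9) 1 'b'
  5: (9,8) 2 'bb'
  6: (8,13) 2 'bb'
  7: (13,4) 3 'bbd'
  8: (4,2) 1 'b'
  9: (2,14) 1 'b'
  10: (14,16) 4 'bdbd'
  11: (16,5) 2 'bd'
  12: (5,18) 3 'bdd'
  13: (18,0) 0 ''
  14: (0,3) 1 'c'
  15: (3,21) 1 'c'
  16: (21,25) 0 ''
  17: (25,23) 1 'd'
  18: (23,7) 1 'd'
  19: (7,12) 3 'dbb'
  20: (12,15) 2 'db'
  21: (15,17) 3 'dbd'
  22: (17,20) 1 'd'
  23: (20,22) 1 'd'
  24: (22,6) 2 'dd'
  25: (6,19) 2 'dd'

n(n+1)/2 = 26·27/2 = 351
Σ LCP = 0 + 1 + 2 + 0 + 1 + 2 + 2 + 3 + 1 + 1 + 4 + 2 + 3 + 0 + 1 + 1 + 0 + 1 + 1 + 3 + 2 + 3 + 1 + 1 + 2 + 2 = 40
distinct = 351 − 40 = 311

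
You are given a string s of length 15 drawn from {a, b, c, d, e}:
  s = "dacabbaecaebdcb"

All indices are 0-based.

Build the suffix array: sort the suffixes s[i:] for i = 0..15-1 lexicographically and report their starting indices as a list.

[3, 1, 9, 6, 14, 5, 4, 11, 2, 8, 13, 0, 12, 10, 7]

sorted suffixes:
  #0 SA[0]=3  'abbaecaebdcb'
  #1 SA[1]=1  'acabbaecaebdcb'
  #2 SA[2]=9  'aebdcb'
  #3 SA[3]=6  'aecaebdcb'
  #4 SA[4]=14  'b'
  #5 SA[5]=5  'baecaebdcb'
  #6 SA[6]=4  'bbaecaebdcb'
  #7 SA[7]=11  'bdcb'
  #8 SA[8]=2  'cabbaecaebdcb'
  #9 SA[9]=8  'caebdcb'
  #10 SA[10]=13  'cb'
  #11 SA[11]=0  'dacabbaecaebdcb'
  #12 SA[12]=12  'dcb'
  #13 SA[13]=10  'ebdcb'
  #14 SA[14]=7  'ecaebdcb'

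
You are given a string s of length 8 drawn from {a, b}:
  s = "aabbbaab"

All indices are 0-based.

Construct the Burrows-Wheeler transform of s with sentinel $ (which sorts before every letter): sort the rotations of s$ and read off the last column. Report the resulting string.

bb$aaabba

rank  rotation   last
    0  $aabbbaab  b
    1  aab$aabbb  b
    2  aabbbaab$  $
    3  ab$aabbba  a
    4  abbbaab$a  a
    5  b$aabbbaa  a
    6  baab$aabb  b
    7  bbaab$aab  b
    8  bbbaab$aa  a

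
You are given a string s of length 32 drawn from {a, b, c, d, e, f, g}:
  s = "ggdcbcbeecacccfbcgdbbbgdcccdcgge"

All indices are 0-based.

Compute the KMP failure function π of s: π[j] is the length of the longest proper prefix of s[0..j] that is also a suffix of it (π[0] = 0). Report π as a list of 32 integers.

[0, 1, 0, 0, 0, 0, 0, 0, 0, 0, 0, 0, 0, 0, 0, 0, 0, 1, 0, 0, 0, 0, 1, 0, 0, 0, 0, 0, 0, 1, 2, 0]

π[0] = 0
j=1 s[j]='g': π[1]=1 (border 'g')
j=2 s[j]='d': k: 1→0; π[2]=0 (border '')
j=3 s[j]='c': π[3]=0 (border '')
j=4 s[j]='b': π[4]=0 (border '')
j=5 s[j]='c': π[5]=0 (border '')
j=6 s[j]='b': π[6]=0 (border '')
j=7 s[j]='e': π[7]=0 (border '')
j=8 s[j]='e': π[8]=0 (border '')
j=9 s[j]='c': π[9]=0 (border '')
j=10 s[j]='a': π[10]=0 (border '')
j=11 s[j]='c': π[11]=0 (border '')
j=12 s[j]='c': π[12]=0 (border '')
j=13 s[j]='c': π[13]=0 (border '')
j=14 s[j]='f': π[14]=0 (border '')
j=15 s[j]='b': π[15]=0 (border '')
j=16 s[j]='c': π[16]=0 (border '')
j=17 s[j]='g': π[17]=1 (border 'g')
j=18 s[j]='d': k: 1→0; π[18]=0 (border '')
j=19 s[j]='b': π[19]=0 (border '')
j=20 s[j]='b': π[20]=0 (border '')
j=21 s[j]='b': π[21]=0 (border '')
j=22 s[j]='g': π[22]=1 (border 'g')
j=23 s[j]='d': k: 1→0; π[23]=0 (border '')
j=24 s[j]='c': π[24]=0 (border '')
j=25 s[j]='c': π[25]=0 (border '')
j=26 s[j]='c': π[26]=0 (border '')
j=27 s[j]='d': π[27]=0 (border '')
j=28 s[j]='c': π[28]=0 (border '')
j=29 s[j]='g': π[29]=1 (border 'g')
j=30 s[j]='g': π[30]=2 (border 'gg')
j=31 s[j]='e': k: 2→1→0; π[31]=0 (border '')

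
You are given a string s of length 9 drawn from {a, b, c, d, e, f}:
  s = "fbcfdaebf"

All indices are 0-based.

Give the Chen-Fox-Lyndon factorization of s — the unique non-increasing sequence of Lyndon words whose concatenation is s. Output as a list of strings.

["f", "bcfd", "aebf"]

emit factor 1: 'f' (i=0, period=1)
emit factor 2: 'bcfd' (i=1, period=4)
emit factor 3: 'aebf' (i=5, period=4)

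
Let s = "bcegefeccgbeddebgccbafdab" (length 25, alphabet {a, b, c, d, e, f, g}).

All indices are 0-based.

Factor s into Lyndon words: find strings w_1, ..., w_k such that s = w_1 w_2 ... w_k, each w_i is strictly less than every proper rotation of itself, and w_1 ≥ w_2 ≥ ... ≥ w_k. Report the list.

["bcegefeccgbeddebgcc", "b", "afd", "ab"]

emit factor 1: 'bcegefeccgbeddebgcc' (i=0, period=19)
emit factor 2: 'b' (i=19, period=1)
emit factor 3: 'afd' (i=20, period=3)
emit factor 4: 'ab' (i=23, period=2)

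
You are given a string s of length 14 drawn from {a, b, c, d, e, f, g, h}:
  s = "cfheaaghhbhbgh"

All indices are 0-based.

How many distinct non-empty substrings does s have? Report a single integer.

rank→(start, suffix):
  0 → (4, 'aaghhbhbgh')
  1 → (5, 'aghhbhbgh')
  2 → (11, 'bgh')
  3 → (9, 'bhbgh')
  4 → (0, 'cfheaaghhbhbgh')
  5 → (3, 'eaaghhbhbgh')
  6 → (1, 'fheaaghhbhbgh')
  7 → (12, 'gh')
  8 → (6, 'ghhbhbgh')
  9 → (13, 'h')
  10 → (10, 'hbgh')
  11 → (8, 'hbhbgh')
  12 → (2, 'heaaghhbhbgh')
  13 → (7, 'hhbhbgh')

SA = [4, 5, 11, 9, 0, 3, 1, 12, 6, 13, 10, 8, 2, 7]
[i] adj suffixes → lcp
  [1] 4/5 → 1 ('a')
  [2] 5/11 → 0 ('')
  [3] 11/9 → 1 ('b')
  [4] 9/0 → 0 ('')
  [5] 0/3 → 0 ('')
  [6] 3/1 → 0 ('')
  [7] 1/12 → 0 ('')
  [8] 12/6 → 2 ('gh')
  [9] 6/13 → 0 ('')
  [10] 13/10 → 1 ('h')
  [11] 10/8 → 2 ('hb')
  [12] 8/2 → 1 ('h')
  [13] 2/7 → 1 ('h')

n(n+1)/2 = 14·15/2 = 105
Σ LCP = 0 + 1 + 0 + 1 + 0 + 0 + 0 + 0 + 2 + 0 + 1 + 2 + 1 + 1 = 9
distinct = 105 − 9 = 96

96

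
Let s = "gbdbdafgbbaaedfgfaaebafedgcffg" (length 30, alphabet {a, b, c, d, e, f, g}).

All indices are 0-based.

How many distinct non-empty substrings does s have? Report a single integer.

sorted suffixes:
  #0 SA[0]=17  'aaebafedgcffg'
  #1 SA[1]=10  'aaedfgfaaebafedgcffg'
  #2 SA[2]=18  'aebafedgcffg'
  #3 SA[3]=11  'aedfgfaaebafedgcffg'
  #4 SA[4]=21  'afedgcffg'
  #5 SA[5]=5  'afgbbaaedfgfaaebafedgcffg'
  #6 SA[6]=9  'baaedfgfaaebafedgcffg'
  #7 SA[7]=20  'bafedgcffg'
  #8 SA[8]=8  'bbaaedfgfaaebafedgcffg'
  #9 SA[9]=3  'bdafgbbaaedfgfaaebafedgcffg'
  #10 SA[10]=1  'bdbdafgbbaaedfgfaaebafedgcffg'
  #11 SA[11]=26  'cffg'
  #12 SA[12]=4  'dafgbbaaedfgfaaebafedgcffg'
  #13 SA[13]=2  'dbdafgbbaaedfgfaaebafedgcffg'
  #14 SA[14]=13  'dfgfaaebafedgcffg'
  #15 SA[15]=24  'dgcffg'
  #16 SA[16]=19  'ebafedgcffg'
  #17 SA[17]=12  'edfgfaaebafedgcffg'
  #18 SA[18]=23  'edgcffg'
  #19 SA[19]=16  'faaebafedgcffg'
  #20 SA[20]=22  'fedgcffg'
  #21 SA[21]=27  'ffg'
  #22 SA[22]=28  'fg'
  #23 SA[23]=6  'fgbbaaedfgfaaebafedgcffg'
  #24 SA[24]=14  'fgfaaebafedgcffg'
  #25 SA[25]=29  'g'
  #26 SA[26]=7  'gbbaaedfgfaaebafedgcffg'
  #27 SA[27]=0  'gbdbdafgbbaaedfgfaaebafedgcffg'
  #28 SA[28]=25  'gcffg'
  #29 SA[29]=15  'gfaaebafedgcffg'

SA = [17, 10, 18, 11, 21, 5, 9, 20, 8, 3, 1, 26, 4, 2, 13, 24, 19, 12, 23, 16, 22, 27, 28, 6, 14, 29, 7, 0, 25, 15]
i: (SA[i-1],SA[i]) lcp shared
  1: (17,10) 3 'aae'
  2: (10,18) 1 'a'
  3: (18,11) 2 'ae'
  4: (11,21) 1 'a'
  5: (21,5) 2 'af'
  6: (5,9) 0 ''
  7: (9,20) 2 'ba'
  8: (20,8) 1 'b'
  9: (8,3) 1 'b'
  10: (3,1) 2 'bd'
  11: (1,26) 0 ''
  12: (26,4) 0 ''
  13: (4,2) 1 'd'
  14: (2,13) 1 'd'
  15: (13,24) 1 'd'
  16: (24,19) 0 ''
  17: (19,12) 1 'e'
  18: (12,23) 2 'ed'
  19: (23,16) 0 ''
  20: (16,22) 1 'f'
  21: (22,27) 1 'f'
  22: (27,28) 1 'f'
  23: (28,6) 2 'fg'
  24: (6,14) 2 'fg'
  25: (14,29) 0 ''
  26: (29,7) 1 'g'
  27: (7,0) 2 'gb'
  28: (0,25) 1 'g'
  29: (25,15) 1 'g'

n(n+1)/2 = 30·31/2 = 465
Σ LCP = 0 + 3 + 1 + 2 + 1 + 2 + 0 + 2 + 1 + 1 + 2 + 0 + 0 + 1 + 1 + 1 + 0 + 1 + 2 + 0 + 1 + 1 + 1 + 2 + 2 + 0 + 1 + 2 + 1 + 1 = 33
distinct = 465 − 33 = 432

432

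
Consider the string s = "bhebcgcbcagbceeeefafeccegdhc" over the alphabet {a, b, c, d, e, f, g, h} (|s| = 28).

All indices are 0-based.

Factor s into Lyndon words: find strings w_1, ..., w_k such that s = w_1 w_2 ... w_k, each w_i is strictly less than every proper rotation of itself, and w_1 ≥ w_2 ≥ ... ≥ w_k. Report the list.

emit factor 1: 'bhe' (i=0, period=3)
emit factor 2: 'bcgc' (i=3, period=4)
emit factor 3: 'bc' (i=7, period=2)
emit factor 4: 'agbceeeef' (i=9, period=9)
emit factor 5: 'afeccegdhc' (i=18, period=10)

["bhe", "bcgc", "bc", "agbceeeef", "afeccegdhc"]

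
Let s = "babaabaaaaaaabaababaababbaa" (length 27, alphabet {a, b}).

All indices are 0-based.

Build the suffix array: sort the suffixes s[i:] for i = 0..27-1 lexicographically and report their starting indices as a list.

[26, 25, 6, 7, 8, 9, 10, 3, 11, 14, 19, 4, 1, 12, 17, 15, 20, 22, 24, 5, 2, 13, 18, 0, 16, 21, 23]

rank→(start, suffix):
  0 → (26, 'a')
  1 → (25, 'aa')
  2 → (6, 'aaaaaaabaababaababbaa')
  3 → (7, 'aaaaaabaababaababbaa')
  4 → (8, 'aaaaabaababaababbaa')
  5 → (9, 'aaaabaababaababbaa')
  6 → (10, 'aaabaababaababbaa')
  7 → (3, 'aabaaaaaaabaababaababbaa')
  8 → (11, 'aabaababaababbaa')
  9 → (14, 'aababaababbaa')
  10 → (19, 'aababbaa')
  11 → (4, 'abaaaaaaabaababaababbaa')
  12 → (1, 'abaabaaaaaaabaababaababbaa')
  13 → (12, 'abaababaababbaa')
  14 → (17, 'abaababbaa')
  15 → (15, 'ababaababbaa')
  16 → (20, 'ababbaa')
  17 → (22, 'abbaa')
  18 → (24, 'baa')
  19 → (5, 'baaaaaaabaababaababbaa')
  20 → (2, 'baabaaaaaaabaababaababbaa')
  21 → (13, 'baababaababbaa')
  22 → (18, 'baababbaa')
  23 → (0, 'babaabaaaaaaabaababaababbaa')
  24 → (16, 'babaababbaa')
  25 → (21, 'babbaa')
  26 → (23, 'bbaa')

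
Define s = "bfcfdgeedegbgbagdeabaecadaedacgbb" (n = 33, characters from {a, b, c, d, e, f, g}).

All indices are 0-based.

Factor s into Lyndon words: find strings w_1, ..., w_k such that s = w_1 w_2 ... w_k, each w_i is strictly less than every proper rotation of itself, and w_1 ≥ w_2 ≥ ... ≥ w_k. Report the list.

["bfcfdgeedegbg", "b", "agde", "abaecadaedacgbb"]

emit factor 1: 'bfcfdgeedegbg' (i=0, period=13)
emit factor 2: 'b' (i=13, period=1)
emit factor 3: 'agde' (i=14, period=4)
emit factor 4: 'abaecadaedacgbb' (i=18, period=15)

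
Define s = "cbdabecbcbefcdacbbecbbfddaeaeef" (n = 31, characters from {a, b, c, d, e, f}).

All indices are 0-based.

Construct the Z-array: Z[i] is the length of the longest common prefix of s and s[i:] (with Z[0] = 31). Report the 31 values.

Z[0]=31
i=1: outside box; Z[1]=0
i=2: outside box; Z[2]=0
i=3: outside box; Z[3]=0
i=4: outside box; Z[4]=0
i=5: outside box; Z[5]=0
i=6: outside box; Z[6]=2 extend→box=[6,8)
i=7: min(r-i=1, Z[1]=0)=0; Z[7]=0
i=8: outside box; Z[8]=2 extend→box=[8,10)
i=9: min(r-i=1, Z[1]=0)=0; Z[9]=0
i=10: outside box; Z[10]=0
i=11: outside box; Z[11]=0
i=12: outside box; Z[12]=1 extend→box=[12,13)
i=13: outside box; Z[13]=0
i=14: outside box; Z[14]=0
i=15: outside box; Z[15]=2 extend→box=[15,17)
i=16: min(r-i=1, Z[1]=0)=0; Z[16]=0
i=17: outside box; Z[17]=0
i=18: outside box; Z[18]=0
i=19: outside box; Z[19]=2 extend→box=[19,21)
i=20: min(r-i=1, Z[1]=0)=0; Z[20]=0
i=21: outside box; Z[21]=0
i=22: outside box; Z[22]=0
i=23: outside box; Z[23]=0
i=24: outside box; Z[24]=0
i=25: outside box; Z[25]=0
i=26: outside box; Z[26]=0
i=27: outside box; Z[27]=0
i=28: outside box; Z[28]=0
i=29: outside box; Z[29]=0
i=30: outside box; Z[30]=0

[31, 0, 0, 0, 0, 0, 2, 0, 2, 0, 0, 0, 1, 0, 0, 2, 0, 0, 0, 2, 0, 0, 0, 0, 0, 0, 0, 0, 0, 0, 0]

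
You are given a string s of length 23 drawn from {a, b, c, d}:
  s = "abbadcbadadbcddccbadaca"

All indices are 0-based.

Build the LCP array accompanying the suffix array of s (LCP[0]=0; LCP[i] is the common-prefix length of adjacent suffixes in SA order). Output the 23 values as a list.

[0, 1, 1, 1, 3, 2, 2, 0, 4, 3, 1, 1, 0, 1, 5, 1, 1, 0, 2, 1, 1, 2, 1]

rank | idx | suffix
   0 |  22 | a
   1 |   0 | abbadcbadadbcddccbadaca
   2 |  20 | aca
   3 |  18 | adaca
   4 |   7 | adadbcddccbadaca
   5 |   9 | adbcddccbadaca
   6 |   3 | adcbadadbcddccbadaca
   7 |  17 | badaca
   8 |   6 | badadbcddccbadaca
   9 |   2 | badcbadadbcddccbadaca
  10 |   1 | bbadcbadadbcddccbadaca
  11 |  11 | bcddccbadaca
  12 |  21 | ca
  13 |  16 | cbadaca
  14 |   5 | cbadadbcddccbadaca
  15 |  15 | ccbadaca
  16 |  12 | cddccbadaca
  17 |  19 | daca
  18 |   8 | dadbcddccbadaca
  19 |  10 | dbcddccbadaca
  20 |   4 | dcbadadbcddccbadaca
  21 |  14 | dccbadaca
  22 |  13 | ddccbadaca

SA = [22, 0, 20, 18, 7, 9, 3, 17, 6, 2, 1, 11, 21, 16, 5, 15, 12, 19, 8, 10, 4, 14, 13]
rank  pair      lcp
   1  s[22:],s[0:]  1  'a'
   2  s[0:],s[20:]  1  'a'
   3  s[20:],s[18:]  1  'a'
   4  s[18:],s[7:]  3  'ada'
   5  s[7:],s[9:]  2  'ad'
   6  s[9:],s[3:]  2  'ad'
   7  s[3:],s[17:]  0  ''
   8  s[17:],s[6:]  4  'bada'
   9  s[6:],s[2:]  3  'bad'
  10  s[2:],s[1:]  1  'b'
  11  s[1:],s[11:]  1  'b'
  12  s[11:],s[21:]  0  ''
  13  s[21:],s[16:]  1  'c'
  14  s[16:],s[5:]  5  'cbada'
  15  s[5:],s[15:]  1  'c'
  16  s[15:],s[12:]  1  'c'
  17  s[12:],s[19:]  0  ''
  18  s[19:],s[8:]  2  'da'
  19  s[8:],s[10:]  1  'd'
  20  s[10:],s[4:]  1  'd'
  21  s[4:],s[14:]  2  'dc'
  22  s[14:],s[13:]  1  'd'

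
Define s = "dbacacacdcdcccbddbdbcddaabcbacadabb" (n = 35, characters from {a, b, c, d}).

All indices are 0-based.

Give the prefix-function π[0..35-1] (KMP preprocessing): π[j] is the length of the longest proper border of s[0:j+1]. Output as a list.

π[0] = 0
j=1 s[j]='b': π[1]=0 (border '')
j=2 s[j]='a': π[2]=0 (border '')
j=3 s[j]='c': π[3]=0 (border '')
j=4 s[j]='a': π[4]=0 (border '')
j=5 s[j]='c': π[5]=0 (border '')
j=6 s[j]='a': π[6]=0 (border '')
j=7 s[j]='c': π[7]=0 (border '')
j=8 s[j]='d': π[8]=1 (border 'd')
j=9 s[j]='c': k: 1→0; π[9]=0 (border '')
j=10 s[j]='d': π[10]=1 (border 'd')
j=11 s[j]='c': k: 1→0; π[11]=0 (border '')
j=12 s[j]='c': π[12]=0 (border '')
j=13 s[j]='c': π[13]=0 (border '')
j=14 s[j]='b': π[14]=0 (border '')
j=15 s[j]='d': π[15]=1 (border 'd')
j=16 s[j]='d': k: 1→0; π[16]=1 (border 'd')
j=17 s[j]='b': π[17]=2 (border 'db')
j=18 s[j]='d': k: 2→0; π[18]=1 (border 'd')
j=19 s[j]='b': π[19]=2 (border 'db')
j=20 s[j]='c': k: 2→0; π[20]=0 (border '')
j=21 s[j]='d': π[21]=1 (border 'd')
j=22 s[j]='d': k: 1→0; π[22]=1 (border 'd')
j=23 s[j]='a': k: 1→0; π[23]=0 (border '')
j=24 s[j]='a': π[24]=0 (border '')
j=25 s[j]='b': π[25]=0 (border '')
j=26 s[j]='c': π[26]=0 (border '')
j=27 s[j]='b': π[27]=0 (border '')
j=28 s[j]='a': π[28]=0 (border '')
j=29 s[j]='c': π[29]=0 (border '')
j=30 s[j]='a': π[30]=0 (border '')
j=31 s[j]='d': π[31]=1 (border 'd')
j=32 s[j]='a': k: 1→0; π[32]=0 (border '')
j=33 s[j]='b': π[33]=0 (border '')
j=34 s[j]='b': π[34]=0 (border '')

[0, 0, 0, 0, 0, 0, 0, 0, 1, 0, 1, 0, 0, 0, 0, 1, 1, 2, 1, 2, 0, 1, 1, 0, 0, 0, 0, 0, 0, 0, 0, 1, 0, 0, 0]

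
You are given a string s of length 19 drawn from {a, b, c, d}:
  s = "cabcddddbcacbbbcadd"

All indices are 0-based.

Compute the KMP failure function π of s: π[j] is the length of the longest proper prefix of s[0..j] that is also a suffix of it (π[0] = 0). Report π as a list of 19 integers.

[0, 0, 0, 1, 0, 0, 0, 0, 0, 1, 2, 1, 0, 0, 0, 1, 2, 0, 0]

π[0] = 0
j=1 s[j]='a': π[1]=0 (border '')
j=2 s[j]='b': π[2]=0 (border '')
j=3 s[j]='c': π[3]=1 (border 'c')
j=4 s[j]='d': k: 1→0; π[4]=0 (border '')
j=5 s[j]='d': π[5]=0 (border '')
j=6 s[j]='d': π[6]=0 (border '')
j=7 s[j]='d': π[7]=0 (border '')
j=8 s[j]='b': π[8]=0 (border '')
j=9 s[j]='c': π[9]=1 (border 'c')
j=10 s[j]='a': π[10]=2 (border 'ca')
j=11 s[j]='c': k: 2→0; π[11]=1 (border 'c')
j=12 s[j]='b': k: 1→0; π[12]=0 (border '')
j=13 s[j]='b': π[13]=0 (border '')
j=14 s[j]='b': π[14]=0 (border '')
j=15 s[j]='c': π[15]=1 (border 'c')
j=16 s[j]='a': π[16]=2 (border 'ca')
j=17 s[j]='d': k: 2→0; π[17]=0 (border '')
j=18 s[j]='d': π[18]=0 (border '')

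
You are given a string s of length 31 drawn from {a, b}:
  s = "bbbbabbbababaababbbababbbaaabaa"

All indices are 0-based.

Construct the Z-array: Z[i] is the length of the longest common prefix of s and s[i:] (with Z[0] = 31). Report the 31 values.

Z[0]=31
i=1: i≥r, start 0; Z[1]=3 scan→box=[1,4)
i=2: min(r-i=2, Z[1]=3)=2; Z[2]=2
i=3: min(r-i=1, Z[2]=2)=1; Z[3]=1
i=4: i≥r, start 0; Z[4]=0
i=5: i≥r, start 0; Z[5]=3 scan→box=[5,8)
i=6: min(r-i=2, Z[1]=3)=2; Z[6]=2
i=7: min(r-i=1, Z[2]=2)=1; Z[7]=1
i=8: i≥r, start 0; Z[8]=0
i=9: i≥r, start 0; Z[9]=1 scan→box=[9,10)
i=10: i≥r, start 0; Z[10]=0
i=11: i≥r, start 0; Z[11]=1 scan→box=[11,12)
i=12: i≥r, start 0; Z[12]=0
i=13: i≥r, start 0; Z[13]=0
i=14: i≥r, start 0; Z[14]=1 scan→box=[14,15)
i=15: i≥r, start 0; Z[15]=0
i=16: i≥r, start 0; Z[16]=3 scan→box=[16,19)
i=17: min(r-i=2, Z[1]=3)=2; Z[17]=2
i=18: min(r-i=1, Z[2]=2)=1; Z[18]=1
i=19: i≥r, start 0; Z[19]=0
i=20: i≥r, start 0; Z[20]=1 scan→box=[20,21)
i=21: i≥r, start 0; Z[21]=0
i=22: i≥r, start 0; Z[22]=3 scan→box=[22,25)
i=23: min(r-i=2, Z[1]=3)=2; Z[23]=2
i=24: min(r-i=1, Z[2]=2)=1; Z[24]=1
i=25: i≥r, start 0; Z[25]=0
i=26: i≥r, start 0; Z[26]=0
i=27: i≥r, start 0; Z[27]=0
i=28: i≥r, start 0; Z[28]=1 scan→box=[28,29)
i=29: i≥r, start 0; Z[29]=0
i=30: i≥r, start 0; Z[30]=0

[31, 3, 2, 1, 0, 3, 2, 1, 0, 1, 0, 1, 0, 0, 1, 0, 3, 2, 1, 0, 1, 0, 3, 2, 1, 0, 0, 0, 1, 0, 0]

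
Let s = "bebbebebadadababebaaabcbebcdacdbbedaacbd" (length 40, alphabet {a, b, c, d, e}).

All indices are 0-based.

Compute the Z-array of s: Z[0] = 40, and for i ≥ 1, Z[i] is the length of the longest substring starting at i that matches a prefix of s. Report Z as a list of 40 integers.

[40, 0, 1, 3, 0, 3, 0, 1, 0, 0, 0, 0, 0, 1, 0, 3, 0, 1, 0, 0, 0, 1, 0, 3, 0, 1, 0, 0, 0, 0, 0, 1, 2, 0, 0, 0, 0, 0, 1, 0]

Z[0]=40
i=1: fresh scan; Z[1]=0
i=2: fresh scan; Z[2]=1 grow→box=[2,3)
i=3: fresh scan; Z[3]=3 grow→box=[3,6)
i=4: min(r-i=2, Z[1]=0)=0; Z[4]=0
i=5: min(r-i=1, Z[2]=1)=1; Z[5]=3 grow→box=[5,8)
i=6: min(r-i=2, Z[1]=0)=0; Z[6]=0
i=7: min(r-i=1, Z[2]=1)=1; Z[7]=1
i=8: fresh scan; Z[8]=0
i=9: fresh scan; Z[9]=0
i=10: fresh scan; Z[10]=0
i=11: fresh scan; Z[11]=0
i=12: fresh scan; Z[12]=0
i=13: fresh scan; Z[13]=1 grow→box=[13,14)
i=14: fresh scan; Z[14]=0
i=15: fresh scan; Z[15]=3 grow→box=[15,18)
i=16: min(r-i=2, Z[1]=0)=0; Z[16]=0
i=17: min(r-i=1, Z[2]=1)=1; Z[17]=1
i=18: fresh scan; Z[18]=0
i=19: fresh scan; Z[19]=0
i=20: fresh scan; Z[20]=0
i=21: fresh scan; Z[21]=1 grow→box=[21,22)
i=22: fresh scan; Z[22]=0
i=23: fresh scan; Z[23]=3 grow→box=[23,26)
i=24: min(r-i=2, Z[1]=0)=0; Z[24]=0
i=25: min(r-i=1, Z[2]=1)=1; Z[25]=1
i=26: fresh scan; Z[26]=0
i=27: fresh scan; Z[27]=0
i=28: fresh scan; Z[28]=0
i=29: fresh scan; Z[29]=0
i=30: fresh scan; Z[30]=0
i=31: fresh scan; Z[31]=1 grow→box=[31,32)
i=32: fresh scan; Z[32]=2 grow→box=[32,34)
i=33: min(r-i=1, Z[1]=0)=0; Z[33]=0
i=34: fresh scan; Z[34]=0
i=35: fresh scan; Z[35]=0
i=36: fresh scan; Z[36]=0
i=37: fresh scan; Z[37]=0
i=38: fresh scan; Z[38]=1 grow→box=[38,39)
i=39: fresh scan; Z[39]=0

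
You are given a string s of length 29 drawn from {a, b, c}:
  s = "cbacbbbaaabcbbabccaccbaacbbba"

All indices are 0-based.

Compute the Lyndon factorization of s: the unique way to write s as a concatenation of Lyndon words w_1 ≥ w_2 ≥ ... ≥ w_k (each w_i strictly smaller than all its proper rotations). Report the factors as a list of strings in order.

["c", "b", "acbbb", "aaabcbbabccaccbaacbbb", "a"]

emit factor 1: 'c' (i=0, period=1)
emit factor 2: 'b' (i=1, period=1)
emit factor 3: 'acbbb' (i=2, period=5)
emit factor 4: 'aaabcbbabccaccbaacbbb' (i=7, period=21)
emit factor 5: 'a' (i=28, period=1)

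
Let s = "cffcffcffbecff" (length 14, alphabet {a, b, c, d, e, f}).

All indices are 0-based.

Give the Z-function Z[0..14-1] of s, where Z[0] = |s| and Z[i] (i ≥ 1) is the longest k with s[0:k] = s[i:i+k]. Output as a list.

Z[0]=14
i=1: fresh scan; Z[1]=0
i=2: fresh scan; Z[2]=0
i=3: fresh scan; Z[3]=6 extend→box=[3,9)
i=4: min(r-i=5, Z[1]=0)=0; Z[4]=0
i=5: min(r-i=4, Z[2]=0)=0; Z[5]=0
i=6: min(r-i=3, Z[3]=6)=3; Z[6]=3
i=7: min(r-i=2, Z[4]=0)=0; Z[7]=0
i=8: min(r-i=1, Z[5]=0)=0; Z[8]=0
i=9: fresh scan; Z[9]=0
i=10: fresh scan; Z[10]=0
i=11: fresh scan; Z[11]=3 extend→box=[11,14)
i=12: min(r-i=2, Z[1]=0)=0; Z[12]=0
i=13: min(r-i=1, Z[2]=0)=0; Z[13]=0

[14, 0, 0, 6, 0, 0, 3, 0, 0, 0, 0, 3, 0, 0]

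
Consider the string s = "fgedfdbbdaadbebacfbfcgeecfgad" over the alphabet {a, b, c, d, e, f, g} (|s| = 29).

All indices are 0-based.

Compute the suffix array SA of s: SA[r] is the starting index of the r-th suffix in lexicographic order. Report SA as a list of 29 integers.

sorted suffixes:
  #0 SA[0]=9  'aadbebacfbfcgeecfgad'
  #1 SA[1]=15  'acfbfcgeecfgad'
  #2 SA[2]=27  'ad'
  #3 SA[3]=10  'adbebacfbfcgeecfgad'
  #4 SA[4]=14  'bacfbfcgeecfgad'
  #5 SA[5]=6  'bbdaadbebacfbfcgeecfgad'
  #6 SA[6]=7  'bdaadbebacfbfcgeecfgad'
  #7 SA[7]=12  'bebacfbfcgeecfgad'
  #8 SA[8]=18  'bfcgeecfgad'
  #9 SA[9]=16  'cfbfcgeecfgad'
  #10 SA[10]=24  'cfgad'
  #11 SA[11]=20  'cgeecfgad'
  #12 SA[12]=28  'd'
  #13 SA[13]=8  'daadbebacfbfcgeecfgad'
  #14 SA[14]=5  'dbbdaadbebacfbfcgeecfgad'
  #15 SA[15]=11  'dbebacfbfcgeecfgad'
  #16 SA[16]=3  'dfdbbdaadbebacfbfcgeecfgad'
  #17 SA[17]=13  'ebacfbfcgeecfgad'
  #18 SA[18]=23  'ecfgad'
  #19 SA[19]=2  'edfdbbdaadbebacfbfcgeecfgad'
  #20 SA[20]=22  'eecfgad'
  #21 SA[21]=17  'fbfcgeecfgad'
  #22 SA[22]=19  'fcgeecfgad'
  #23 SA[23]=4  'fdbbdaadbebacfbfcgeecfgad'
  #24 SA[24]=25  'fgad'
  #25 SA[25]=0  'fgedfdbbdaadbebacfbfcgeecfgad'
  #26 SA[26]=26  'gad'
  #27 SA[27]=1  'gedfdbbdaadbebacfbfcgeecfgad'
  #28 SA[28]=21  'geecfgad'

[9, 15, 27, 10, 14, 6, 7, 12, 18, 16, 24, 20, 28, 8, 5, 11, 3, 13, 23, 2, 22, 17, 19, 4, 25, 0, 26, 1, 21]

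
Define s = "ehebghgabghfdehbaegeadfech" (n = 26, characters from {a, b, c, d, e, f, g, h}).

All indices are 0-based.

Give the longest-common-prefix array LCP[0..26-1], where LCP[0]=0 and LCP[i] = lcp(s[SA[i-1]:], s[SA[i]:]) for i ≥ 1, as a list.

rank | idx | suffix
   0 |   7 | abghfdehbaegeadfech
   1 |  20 | adfech
   2 |  16 | aegeadfech
   3 |  15 | baegeadfech
   4 |   8 | bghfdehbaegeadfech
   5 |   3 | bghgabghfdehbaegeadfech
   6 |  24 | ch
   7 |  12 | dehbaegeadfech
   8 |  21 | dfech
   9 |  19 | eadfech
  10 |   2 | ebghgabghfdehbaegeadfech
  11 |  23 | ech
  12 |  17 | egeadfech
  13 |  13 | ehbaegeadfech
  14 |   0 | ehebghgabghfdehbaegeadfech
  15 |  11 | fdehbaegeadfech
  16 |  22 | fech
  17 |   6 | gabghfdehbaegeadfech
  18 |  18 | geadfech
  19 |   9 | ghfdehbaegeadfech
  20 |   4 | ghgabghfdehbaegeadfech
  21 |  25 | h
  22 |  14 | hbaegeadfech
  23 |   1 | hebghgabghfdehbaegeadfech
  24 |  10 | hfdehbaegeadfech
  25 |   5 | hgabghfdehbaegeadfech

SA = [7, 20, 16, 15, 8, 3, 24, 12, 21, 19, 2, 23, 17, 13, 0, 11, 22, 6, 18, 9, 4, 25, 14, 1, 10, 5]
i: (SA[i-1],SA[i]) lcp shared
  1: (7,20) 1 'a'
  2: (20,16) 1 'a'
  3: (16,15) 0 ''
  4: (15,8) 1 'b'
  5: (8,3) 3 'bgh'
  6: (3,24) 0 ''
  7: (24,12) 0 ''
  8: (12,21) 1 'd'
  9: (21,19) 0 ''
  10: (19,2) 1 'e'
  11: (2,23) 1 'e'
  12: (23,17) 1 'e'
  13: (17,13) 1 'e'
  14: (13,0) 2 'eh'
  15: (0,11) 0 ''
  16: (11,22) 1 'f'
  17: (22,6) 0 ''
  18: (6,18) 1 'g'
  19: (18,9) 1 'g'
  20: (9,4) 2 'gh'
  21: (4,25) 0 ''
  22: (25,14) 1 'h'
  23: (14,1) 1 'h'
  24: (1,10) 1 'h'
  25: (10,5) 1 'h'

[0, 1, 1, 0, 1, 3, 0, 0, 1, 0, 1, 1, 1, 1, 2, 0, 1, 0, 1, 1, 2, 0, 1, 1, 1, 1]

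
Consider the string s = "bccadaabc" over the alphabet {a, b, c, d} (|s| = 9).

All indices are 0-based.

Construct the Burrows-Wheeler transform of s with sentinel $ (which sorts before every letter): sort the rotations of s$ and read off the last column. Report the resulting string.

rank  rotation    last
    0  $bccadaabc  c
    1  aabc$bccad  d
    2  abc$bccada  a
    3  adaabc$bcc  c
    4  bc$bccadaa  a
    5  bccadaabc$  $
    6  c$bccadaab  b
    7  cadaabc$bc  c
    8  ccadaabc$b  b
    9  daabc$bcca  a

cdaca$bcba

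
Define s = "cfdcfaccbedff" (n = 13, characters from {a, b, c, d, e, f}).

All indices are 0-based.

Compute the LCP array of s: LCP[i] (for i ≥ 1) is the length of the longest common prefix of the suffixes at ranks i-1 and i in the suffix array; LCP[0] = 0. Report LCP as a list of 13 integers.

rank | idx | suffix
   0 |   5 | accbedff
   1 |   8 | bedff
   2 |   7 | cbedff
   3 |   6 | ccbedff
   4 |   3 | cfaccbedff
   5 |   0 | cfdcfaccbedff
   6 |   2 | dcfaccbedff
   7 |  10 | dff
   8 |   9 | edff
   9 |  12 | f
  10 |   4 | faccbedff
  11 |   1 | fdcfaccbedff
  12 |  11 | ff

SA = [5, 8, 7, 6, 3, 0, 2, 10, 9, 12, 4, 1, 11]
i: (SA[i-1],SA[i]) lcp shared
  1: (5,8) 0 ''
  2: (8,7) 0 ''
  3: (7,6) 1 'c'
  4: (6,3) 1 'c'
  5: (3,0) 2 'cf'
  6: (0,2) 0 ''
  7: (2,10) 1 'd'
  8: (10,9) 0 ''
  9: (9,12) 0 ''
  10: (12,4) 1 'f'
  11: (4,1) 1 'f'
  12: (1,11) 1 'f'

[0, 0, 0, 1, 1, 2, 0, 1, 0, 0, 1, 1, 1]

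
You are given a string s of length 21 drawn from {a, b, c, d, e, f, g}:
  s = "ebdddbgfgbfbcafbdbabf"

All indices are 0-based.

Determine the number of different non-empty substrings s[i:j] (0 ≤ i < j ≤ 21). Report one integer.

rank | idx | suffix
   0 |  18 | abf
   1 |  13 | afbdbabf
   2 |  17 | babf
   3 |  11 | bcafbdbabf
   4 |  15 | bdbabf
   5 |   1 | bdddbgfgbfbcafbdbabf
   6 |  19 | bf
   7 |   9 | bfbcafbdbabf
   8 |   5 | bgfgbfbcafbdbabf
   9 |  12 | cafbdbabf
  10 |  16 | dbabf
  11 |   4 | dbgfgbfbcafbdbabf
  12 |   3 | ddbgfgbfbcafbdbabf
  13 |   2 | dddbgfgbfbcafbdbabf
  14 |   0 | ebdddbgfgbfbcafbdbabf
  15 |  20 | f
  16 |  10 | fbcafbdbabf
  17 |  14 | fbdbabf
  18 |   7 | fgbfbcafbdbabf
  19 |   8 | gbfbcafbdbabf
  20 |   6 | gfgbfbcafbdbabf

SA = [18, 13, 17, 11, 15, 1, 19, 9, 5, 12, 16, 4, 3, 2, 0, 20, 10, 14, 7, 8, 6]
[i] adj suffixes → lcp
  [1] 18/13 → 1 ('a')
  [2] 13/17 → 0 ('')
  [3] 17/11 → 1 ('b')
  [4] 11/15 → 1 ('b')
  [5] 15/1 → 2 ('bd')
  [6] 1/19 → 1 ('b')
  [7] 19/9 → 2 ('bf')
  [8] 9/5 → 1 ('b')
  [9] 5/12 → 0 ('')
  [10] 12/16 → 0 ('')
  [11] 16/4 → 2 ('db')
  [12] 4/3 → 1 ('d')
  [13] 3/2 → 2 ('dd')
  [14] 2/0 → 0 ('')
  [15] 0/20 → 0 ('')
  [16] 20/10 → 1 ('f')
  [17] 10/14 → 2 ('fb')
  [18] 14/7 → 1 ('f')
  [19] 7/8 → 0 ('')
  [20] 8/6 → 1 ('g')

n(n+1)/2 = 21·22/2 = 231
Σ LCP = 0 + 1 + 0 + 1 + 1 + 2 + 1 + 2 + 1 + 0 + 0 + 2 + 1 + 2 + 0 + 0 + 1 + 2 + 1 + 0 + 1 = 19
distinct = 231 − 19 = 212

212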